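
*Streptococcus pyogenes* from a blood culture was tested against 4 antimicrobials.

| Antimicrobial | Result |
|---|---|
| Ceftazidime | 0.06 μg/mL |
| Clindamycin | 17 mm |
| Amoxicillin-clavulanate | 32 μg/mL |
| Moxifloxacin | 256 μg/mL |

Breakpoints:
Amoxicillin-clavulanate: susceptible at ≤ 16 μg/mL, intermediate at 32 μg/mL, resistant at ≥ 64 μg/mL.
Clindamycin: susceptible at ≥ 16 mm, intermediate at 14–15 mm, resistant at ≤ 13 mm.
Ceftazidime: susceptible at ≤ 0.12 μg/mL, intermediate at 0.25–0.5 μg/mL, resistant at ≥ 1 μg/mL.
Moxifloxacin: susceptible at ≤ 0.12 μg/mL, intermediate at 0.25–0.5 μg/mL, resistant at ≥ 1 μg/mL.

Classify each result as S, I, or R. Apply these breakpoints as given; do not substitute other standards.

S, S, I, R

Ceftazidime (0.06 μg/mL) ≤ 0.12 μg/mL — S
Clindamycin (17 mm) ≥ 16 mm — Susceptible
Amoxicillin-clavulanate: 32 μg/mL is = 32 μg/mL ⇒ I
Moxifloxacin 256 μg/mL: ≥ 1 μg/mL — R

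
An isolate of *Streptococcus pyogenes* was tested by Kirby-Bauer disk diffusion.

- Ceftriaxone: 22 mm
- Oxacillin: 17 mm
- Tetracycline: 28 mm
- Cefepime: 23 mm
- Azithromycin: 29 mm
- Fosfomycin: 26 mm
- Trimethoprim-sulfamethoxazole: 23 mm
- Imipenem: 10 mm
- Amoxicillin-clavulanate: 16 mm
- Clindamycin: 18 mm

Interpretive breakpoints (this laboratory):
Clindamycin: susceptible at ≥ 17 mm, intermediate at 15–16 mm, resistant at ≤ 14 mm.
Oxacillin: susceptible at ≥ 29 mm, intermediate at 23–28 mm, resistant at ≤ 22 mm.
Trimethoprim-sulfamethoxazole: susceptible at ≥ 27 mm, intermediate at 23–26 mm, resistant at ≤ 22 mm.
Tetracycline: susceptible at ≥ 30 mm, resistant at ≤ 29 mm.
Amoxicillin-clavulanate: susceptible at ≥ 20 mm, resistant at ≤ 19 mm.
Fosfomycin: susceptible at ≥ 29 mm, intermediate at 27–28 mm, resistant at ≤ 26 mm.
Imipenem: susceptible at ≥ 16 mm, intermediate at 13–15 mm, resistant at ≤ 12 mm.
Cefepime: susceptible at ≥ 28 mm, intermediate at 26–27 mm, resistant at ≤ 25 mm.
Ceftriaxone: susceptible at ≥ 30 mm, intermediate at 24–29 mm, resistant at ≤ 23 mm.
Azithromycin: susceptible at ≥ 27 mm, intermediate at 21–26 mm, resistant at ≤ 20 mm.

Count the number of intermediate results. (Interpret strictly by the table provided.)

Ceftriaxone 22 mm: ≤ 23 mm — Resistant
Oxacillin (17 mm) ≤ 22 mm — Resistant
Tetracycline 28 mm: ≤ 29 mm — resistant
Cefepime (23 mm) ≤ 25 mm ⇒ Resistant
Azithromycin 29 mm: ≥ 27 mm — Susceptible
Fosfomycin (26 mm) ≤ 26 mm — resistant
Trimethoprim-sulfamethoxazole 23 mm: in 23–26 mm — Intermediate
Imipenem (10 mm) ≤ 12 mm ⇒ R
Amoxicillin-clavulanate: 16 mm is ≤ 19 mm ⇒ R
Clindamycin 18 mm: ≥ 17 mm ⇒ Susceptible
Intermediate: 1

1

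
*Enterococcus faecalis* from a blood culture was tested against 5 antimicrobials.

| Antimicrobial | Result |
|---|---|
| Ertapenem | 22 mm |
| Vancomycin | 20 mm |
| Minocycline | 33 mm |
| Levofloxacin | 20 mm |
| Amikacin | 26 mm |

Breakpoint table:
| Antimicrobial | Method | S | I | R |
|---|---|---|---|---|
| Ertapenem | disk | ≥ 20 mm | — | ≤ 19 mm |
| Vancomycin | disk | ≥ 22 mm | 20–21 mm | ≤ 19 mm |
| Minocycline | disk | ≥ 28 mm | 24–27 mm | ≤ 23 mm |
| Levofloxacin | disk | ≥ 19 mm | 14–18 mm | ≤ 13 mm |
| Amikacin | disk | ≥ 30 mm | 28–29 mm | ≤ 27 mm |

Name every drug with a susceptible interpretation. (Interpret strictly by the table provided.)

ertapenem, minocycline, levofloxacin

Ertapenem (22 mm) ≥ 20 mm — S
Vancomycin (20 mm) in 20–21 mm — I
Minocycline: 33 mm is ≥ 28 mm → S
Levofloxacin: 20 mm is ≥ 19 mm ⇒ Susceptible
Amikacin (26 mm) ≤ 27 mm → R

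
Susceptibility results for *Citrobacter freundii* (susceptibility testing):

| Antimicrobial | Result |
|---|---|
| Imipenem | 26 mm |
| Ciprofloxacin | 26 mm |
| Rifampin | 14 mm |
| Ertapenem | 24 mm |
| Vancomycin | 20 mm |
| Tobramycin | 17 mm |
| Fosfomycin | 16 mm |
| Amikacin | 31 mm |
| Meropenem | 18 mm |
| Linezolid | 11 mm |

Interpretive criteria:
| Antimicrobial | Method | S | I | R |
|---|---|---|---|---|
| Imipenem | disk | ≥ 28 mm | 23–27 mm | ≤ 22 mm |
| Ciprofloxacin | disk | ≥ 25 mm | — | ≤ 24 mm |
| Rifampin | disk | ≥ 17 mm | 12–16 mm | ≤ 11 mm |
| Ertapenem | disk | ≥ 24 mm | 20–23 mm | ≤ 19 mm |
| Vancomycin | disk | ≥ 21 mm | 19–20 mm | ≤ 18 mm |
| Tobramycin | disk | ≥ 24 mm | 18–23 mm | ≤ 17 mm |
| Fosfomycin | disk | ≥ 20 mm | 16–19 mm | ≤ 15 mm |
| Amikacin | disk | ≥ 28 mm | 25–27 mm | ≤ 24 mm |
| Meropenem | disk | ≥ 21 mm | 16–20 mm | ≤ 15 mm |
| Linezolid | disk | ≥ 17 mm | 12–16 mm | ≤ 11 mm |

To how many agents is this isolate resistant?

Imipenem 26 mm: in 23–27 mm — Intermediate
Ciprofloxacin (26 mm) ≥ 25 mm ⇒ Susceptible
Rifampin 14 mm: in 12–16 mm → intermediate
Ertapenem 24 mm: ≥ 24 mm ⇒ S
Vancomycin: 20 mm is in 19–20 mm — I
Tobramycin 17 mm: ≤ 17 mm — R
Fosfomycin: 16 mm is in 16–19 mm — I
Amikacin: 31 mm is ≥ 28 mm → Susceptible
Meropenem 18 mm: in 16–20 mm — I
Linezolid 11 mm: ≤ 11 mm — R
Resistant: 2

2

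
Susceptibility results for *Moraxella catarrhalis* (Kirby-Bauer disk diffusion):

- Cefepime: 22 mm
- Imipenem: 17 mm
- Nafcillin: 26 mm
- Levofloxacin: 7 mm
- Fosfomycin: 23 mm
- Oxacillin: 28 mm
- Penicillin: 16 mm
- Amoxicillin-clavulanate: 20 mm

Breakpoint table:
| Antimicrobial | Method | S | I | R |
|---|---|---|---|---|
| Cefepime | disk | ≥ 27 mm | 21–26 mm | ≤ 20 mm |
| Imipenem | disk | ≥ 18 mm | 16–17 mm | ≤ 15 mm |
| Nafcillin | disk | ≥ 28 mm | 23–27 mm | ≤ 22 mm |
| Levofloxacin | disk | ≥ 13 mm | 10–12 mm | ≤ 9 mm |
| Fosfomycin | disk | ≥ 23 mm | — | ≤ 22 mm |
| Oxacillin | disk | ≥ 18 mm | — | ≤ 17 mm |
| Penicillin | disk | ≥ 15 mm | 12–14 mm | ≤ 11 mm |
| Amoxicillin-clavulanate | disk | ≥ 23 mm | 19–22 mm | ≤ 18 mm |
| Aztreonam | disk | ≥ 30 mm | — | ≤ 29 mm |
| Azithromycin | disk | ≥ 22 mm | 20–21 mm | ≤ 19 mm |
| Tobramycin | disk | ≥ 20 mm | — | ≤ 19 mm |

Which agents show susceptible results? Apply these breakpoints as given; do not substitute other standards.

fosfomycin, oxacillin, penicillin

Cefepime (22 mm) in 21–26 mm — intermediate
Imipenem (17 mm) in 16–17 mm — Intermediate
Nafcillin: 26 mm is in 23–27 mm — Intermediate
Levofloxacin (7 mm) ≤ 9 mm → Resistant
Fosfomycin: 23 mm is ≥ 23 mm ⇒ Susceptible
Oxacillin 28 mm: ≥ 18 mm — Susceptible
Penicillin 16 mm: ≥ 15 mm ⇒ susceptible
Amoxicillin-clavulanate: 20 mm is in 19–22 mm — I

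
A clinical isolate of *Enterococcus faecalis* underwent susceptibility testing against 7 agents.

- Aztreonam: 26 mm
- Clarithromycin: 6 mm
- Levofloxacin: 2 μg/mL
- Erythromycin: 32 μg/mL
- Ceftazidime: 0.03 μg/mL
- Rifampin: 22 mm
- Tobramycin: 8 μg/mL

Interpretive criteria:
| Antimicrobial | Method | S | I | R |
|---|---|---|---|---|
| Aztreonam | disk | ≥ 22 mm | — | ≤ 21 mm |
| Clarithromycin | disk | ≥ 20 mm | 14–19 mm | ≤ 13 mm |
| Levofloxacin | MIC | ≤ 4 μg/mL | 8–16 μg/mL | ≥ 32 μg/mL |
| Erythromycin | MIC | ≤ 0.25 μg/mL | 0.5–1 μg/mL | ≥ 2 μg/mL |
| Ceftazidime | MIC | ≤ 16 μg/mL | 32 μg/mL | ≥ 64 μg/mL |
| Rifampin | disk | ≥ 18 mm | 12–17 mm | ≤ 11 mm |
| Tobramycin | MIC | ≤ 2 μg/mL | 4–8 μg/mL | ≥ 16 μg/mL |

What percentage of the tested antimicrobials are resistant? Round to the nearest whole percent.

29%

Aztreonam (26 mm) ≥ 22 mm → Susceptible
Clarithromycin 6 mm: ≤ 13 mm → resistant
Levofloxacin: 2 μg/mL is ≤ 4 μg/mL ⇒ S
Erythromycin (32 μg/mL) ≥ 2 μg/mL ⇒ Resistant
Ceftazidime: 0.03 μg/mL is ≤ 16 μg/mL → S
Rifampin: 22 mm is ≥ 18 mm ⇒ S
Tobramycin 8 μg/mL: in 4–8 μg/mL → Intermediate
Resistant: 2/7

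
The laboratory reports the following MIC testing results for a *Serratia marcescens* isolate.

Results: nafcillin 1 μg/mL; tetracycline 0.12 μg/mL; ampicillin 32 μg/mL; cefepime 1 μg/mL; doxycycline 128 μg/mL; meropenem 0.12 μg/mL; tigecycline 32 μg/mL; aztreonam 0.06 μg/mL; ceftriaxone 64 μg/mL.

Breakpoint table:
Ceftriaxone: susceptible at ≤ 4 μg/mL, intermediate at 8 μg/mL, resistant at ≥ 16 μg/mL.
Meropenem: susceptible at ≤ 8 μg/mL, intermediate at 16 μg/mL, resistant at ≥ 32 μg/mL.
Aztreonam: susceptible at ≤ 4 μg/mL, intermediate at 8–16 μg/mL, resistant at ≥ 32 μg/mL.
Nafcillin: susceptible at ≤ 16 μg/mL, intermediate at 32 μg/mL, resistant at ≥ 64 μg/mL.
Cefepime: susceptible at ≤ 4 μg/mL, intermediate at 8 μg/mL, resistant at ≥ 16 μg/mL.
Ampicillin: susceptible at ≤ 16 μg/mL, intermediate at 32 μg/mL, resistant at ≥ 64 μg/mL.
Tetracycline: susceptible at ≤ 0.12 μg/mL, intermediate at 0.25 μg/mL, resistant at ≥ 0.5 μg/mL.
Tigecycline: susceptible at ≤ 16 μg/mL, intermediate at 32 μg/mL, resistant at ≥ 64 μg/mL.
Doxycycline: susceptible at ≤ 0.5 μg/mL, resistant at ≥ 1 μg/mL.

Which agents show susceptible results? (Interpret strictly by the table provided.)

Nafcillin 1 μg/mL: ≤ 16 μg/mL — susceptible
Tetracycline: 0.12 μg/mL is ≤ 0.12 μg/mL — susceptible
Ampicillin: 32 μg/mL is = 32 μg/mL ⇒ I
Cefepime 1 μg/mL: ≤ 4 μg/mL — Susceptible
Doxycycline 128 μg/mL: ≥ 1 μg/mL → resistant
Meropenem (0.12 μg/mL) ≤ 8 μg/mL ⇒ susceptible
Tigecycline: 32 μg/mL is = 32 μg/mL ⇒ intermediate
Aztreonam 0.06 μg/mL: ≤ 4 μg/mL → susceptible
Ceftriaxone 64 μg/mL: ≥ 16 μg/mL — R

nafcillin, tetracycline, cefepime, meropenem, aztreonam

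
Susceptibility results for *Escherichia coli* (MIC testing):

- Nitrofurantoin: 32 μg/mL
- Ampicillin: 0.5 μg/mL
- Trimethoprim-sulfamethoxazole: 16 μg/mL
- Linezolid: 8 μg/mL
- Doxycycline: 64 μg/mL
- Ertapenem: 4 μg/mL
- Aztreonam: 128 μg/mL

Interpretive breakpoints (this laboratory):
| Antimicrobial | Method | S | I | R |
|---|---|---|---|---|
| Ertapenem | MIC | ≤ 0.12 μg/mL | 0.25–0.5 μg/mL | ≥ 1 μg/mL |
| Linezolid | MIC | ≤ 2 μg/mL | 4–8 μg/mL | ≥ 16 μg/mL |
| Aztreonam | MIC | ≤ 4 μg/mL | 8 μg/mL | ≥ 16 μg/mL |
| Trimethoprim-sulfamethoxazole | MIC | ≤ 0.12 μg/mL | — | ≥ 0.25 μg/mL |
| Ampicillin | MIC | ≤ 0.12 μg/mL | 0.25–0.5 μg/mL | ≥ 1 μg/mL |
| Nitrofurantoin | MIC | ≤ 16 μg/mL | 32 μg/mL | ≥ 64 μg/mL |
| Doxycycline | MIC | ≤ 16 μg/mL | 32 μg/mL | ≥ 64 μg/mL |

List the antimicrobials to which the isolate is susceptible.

none

Nitrofurantoin: 32 μg/mL is = 32 μg/mL — I
Ampicillin 0.5 μg/mL: in 0.25–0.5 μg/mL ⇒ Intermediate
Trimethoprim-sulfamethoxazole 16 μg/mL: ≥ 0.25 μg/mL ⇒ resistant
Linezolid: 8 μg/mL is in 4–8 μg/mL ⇒ intermediate
Doxycycline (64 μg/mL) ≥ 64 μg/mL → resistant
Ertapenem: 4 μg/mL is ≥ 1 μg/mL ⇒ R
Aztreonam (128 μg/mL) ≥ 16 μg/mL — Resistant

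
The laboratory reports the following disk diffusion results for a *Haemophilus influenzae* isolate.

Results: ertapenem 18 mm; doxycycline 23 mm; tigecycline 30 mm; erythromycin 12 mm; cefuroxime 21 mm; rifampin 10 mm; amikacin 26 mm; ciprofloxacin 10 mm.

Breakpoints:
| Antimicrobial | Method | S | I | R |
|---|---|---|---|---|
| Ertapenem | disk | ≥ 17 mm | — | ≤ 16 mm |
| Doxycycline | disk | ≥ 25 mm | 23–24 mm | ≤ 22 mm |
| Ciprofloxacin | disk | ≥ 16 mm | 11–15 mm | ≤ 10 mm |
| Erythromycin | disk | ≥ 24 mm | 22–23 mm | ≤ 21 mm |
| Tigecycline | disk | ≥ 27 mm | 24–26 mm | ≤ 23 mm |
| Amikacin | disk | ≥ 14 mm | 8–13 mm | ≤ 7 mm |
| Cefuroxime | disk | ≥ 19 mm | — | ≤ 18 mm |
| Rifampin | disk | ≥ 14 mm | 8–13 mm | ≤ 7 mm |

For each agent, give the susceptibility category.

S, I, S, R, S, I, S, R

Ertapenem (18 mm) ≥ 17 mm → susceptible
Doxycycline (23 mm) in 23–24 mm ⇒ intermediate
Tigecycline: 30 mm is ≥ 27 mm → susceptible
Erythromycin (12 mm) ≤ 21 mm — R
Cefuroxime 21 mm: ≥ 19 mm → susceptible
Rifampin (10 mm) in 8–13 mm → Intermediate
Amikacin 26 mm: ≥ 14 mm → Susceptible
Ciprofloxacin: 10 mm is ≤ 10 mm ⇒ R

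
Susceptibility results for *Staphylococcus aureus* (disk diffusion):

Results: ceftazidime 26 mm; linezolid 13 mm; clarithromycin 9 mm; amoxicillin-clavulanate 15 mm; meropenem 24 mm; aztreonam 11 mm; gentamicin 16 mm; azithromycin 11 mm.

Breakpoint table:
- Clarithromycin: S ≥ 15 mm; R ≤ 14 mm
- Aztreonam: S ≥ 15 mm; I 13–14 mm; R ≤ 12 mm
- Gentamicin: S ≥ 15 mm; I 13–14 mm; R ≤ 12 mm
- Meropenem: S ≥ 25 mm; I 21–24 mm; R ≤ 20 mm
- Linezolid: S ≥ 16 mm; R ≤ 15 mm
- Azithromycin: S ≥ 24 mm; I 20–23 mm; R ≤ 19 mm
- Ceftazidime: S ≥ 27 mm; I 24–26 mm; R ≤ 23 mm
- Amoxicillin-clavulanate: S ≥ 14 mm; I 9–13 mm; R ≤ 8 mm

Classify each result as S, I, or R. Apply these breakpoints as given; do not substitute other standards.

Ceftazidime 26 mm: in 24–26 mm — Intermediate
Linezolid: 13 mm is ≤ 15 mm — resistant
Clarithromycin (9 mm) ≤ 14 mm — resistant
Amoxicillin-clavulanate 15 mm: ≥ 14 mm — susceptible
Meropenem: 24 mm is in 21–24 mm → I
Aztreonam (11 mm) ≤ 12 mm → R
Gentamicin 16 mm: ≥ 15 mm → S
Azithromycin 11 mm: ≤ 19 mm → Resistant

I, R, R, S, I, R, S, R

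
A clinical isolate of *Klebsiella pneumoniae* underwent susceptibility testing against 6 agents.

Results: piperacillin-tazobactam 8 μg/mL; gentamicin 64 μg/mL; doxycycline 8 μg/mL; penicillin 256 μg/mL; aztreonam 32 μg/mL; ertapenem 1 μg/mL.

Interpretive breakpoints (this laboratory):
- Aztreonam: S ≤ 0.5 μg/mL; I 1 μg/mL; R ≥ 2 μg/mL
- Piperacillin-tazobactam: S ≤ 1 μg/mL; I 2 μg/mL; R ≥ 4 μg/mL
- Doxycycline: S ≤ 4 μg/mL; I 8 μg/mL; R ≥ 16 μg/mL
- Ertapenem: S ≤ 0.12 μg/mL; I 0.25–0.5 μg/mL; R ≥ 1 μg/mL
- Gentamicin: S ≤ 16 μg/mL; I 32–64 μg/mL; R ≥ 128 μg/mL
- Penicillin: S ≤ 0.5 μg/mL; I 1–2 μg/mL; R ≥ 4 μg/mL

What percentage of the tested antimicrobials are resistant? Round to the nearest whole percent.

Piperacillin-tazobactam (8 μg/mL) ≥ 4 μg/mL ⇒ Resistant
Gentamicin (64 μg/mL) in 32–64 μg/mL ⇒ I
Doxycycline (8 μg/mL) = 8 μg/mL → intermediate
Penicillin (256 μg/mL) ≥ 4 μg/mL → Resistant
Aztreonam 32 μg/mL: ≥ 2 μg/mL — Resistant
Ertapenem (1 μg/mL) ≥ 1 μg/mL — R
Resistant: 4/6

67%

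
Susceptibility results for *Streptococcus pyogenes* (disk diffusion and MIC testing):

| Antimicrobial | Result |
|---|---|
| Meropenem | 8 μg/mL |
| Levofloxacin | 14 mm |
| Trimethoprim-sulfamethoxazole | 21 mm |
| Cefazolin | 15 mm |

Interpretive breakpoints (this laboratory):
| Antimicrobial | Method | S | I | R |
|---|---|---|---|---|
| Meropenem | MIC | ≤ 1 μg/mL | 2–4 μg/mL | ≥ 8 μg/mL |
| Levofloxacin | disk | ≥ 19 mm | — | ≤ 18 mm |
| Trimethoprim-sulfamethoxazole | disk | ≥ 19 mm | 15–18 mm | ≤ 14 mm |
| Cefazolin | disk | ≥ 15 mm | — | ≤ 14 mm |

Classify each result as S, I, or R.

R, R, S, S

Meropenem 8 μg/mL: ≥ 8 μg/mL — resistant
Levofloxacin (14 mm) ≤ 18 mm ⇒ Resistant
Trimethoprim-sulfamethoxazole 21 mm: ≥ 19 mm — susceptible
Cefazolin: 15 mm is ≥ 15 mm — Susceptible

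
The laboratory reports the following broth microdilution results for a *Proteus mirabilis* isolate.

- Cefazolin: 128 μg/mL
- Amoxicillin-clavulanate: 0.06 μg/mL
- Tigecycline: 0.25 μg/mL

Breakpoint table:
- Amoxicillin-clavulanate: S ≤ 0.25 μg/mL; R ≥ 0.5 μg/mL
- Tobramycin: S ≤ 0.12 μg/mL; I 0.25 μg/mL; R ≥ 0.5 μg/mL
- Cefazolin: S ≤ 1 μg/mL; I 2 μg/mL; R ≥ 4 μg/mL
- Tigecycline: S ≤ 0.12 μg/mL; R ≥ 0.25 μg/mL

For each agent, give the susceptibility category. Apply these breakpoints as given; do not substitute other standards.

Cefazolin 128 μg/mL: ≥ 4 μg/mL ⇒ resistant
Amoxicillin-clavulanate 0.06 μg/mL: ≤ 0.25 μg/mL ⇒ susceptible
Tigecycline: 0.25 μg/mL is ≥ 0.25 μg/mL → Resistant

R, S, R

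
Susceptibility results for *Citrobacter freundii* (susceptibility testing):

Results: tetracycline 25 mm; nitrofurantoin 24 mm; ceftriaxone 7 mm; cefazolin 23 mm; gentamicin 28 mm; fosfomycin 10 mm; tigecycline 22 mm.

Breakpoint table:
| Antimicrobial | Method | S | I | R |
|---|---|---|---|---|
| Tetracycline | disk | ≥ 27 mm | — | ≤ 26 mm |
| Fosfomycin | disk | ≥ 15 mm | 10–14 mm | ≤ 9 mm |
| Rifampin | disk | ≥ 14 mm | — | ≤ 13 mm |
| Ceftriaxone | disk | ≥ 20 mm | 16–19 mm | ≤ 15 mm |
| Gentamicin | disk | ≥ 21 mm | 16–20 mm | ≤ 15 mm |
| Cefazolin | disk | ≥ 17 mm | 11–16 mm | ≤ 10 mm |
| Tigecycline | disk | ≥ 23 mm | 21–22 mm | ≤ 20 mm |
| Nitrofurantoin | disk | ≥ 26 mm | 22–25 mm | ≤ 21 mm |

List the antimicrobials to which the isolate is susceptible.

Tetracycline 25 mm: ≤ 26 mm ⇒ R
Nitrofurantoin 24 mm: in 22–25 mm ⇒ I
Ceftriaxone: 7 mm is ≤ 15 mm → R
Cefazolin (23 mm) ≥ 17 mm → Susceptible
Gentamicin (28 mm) ≥ 21 mm ⇒ Susceptible
Fosfomycin 10 mm: in 10–14 mm — Intermediate
Tigecycline (22 mm) in 21–22 mm ⇒ intermediate

cefazolin, gentamicin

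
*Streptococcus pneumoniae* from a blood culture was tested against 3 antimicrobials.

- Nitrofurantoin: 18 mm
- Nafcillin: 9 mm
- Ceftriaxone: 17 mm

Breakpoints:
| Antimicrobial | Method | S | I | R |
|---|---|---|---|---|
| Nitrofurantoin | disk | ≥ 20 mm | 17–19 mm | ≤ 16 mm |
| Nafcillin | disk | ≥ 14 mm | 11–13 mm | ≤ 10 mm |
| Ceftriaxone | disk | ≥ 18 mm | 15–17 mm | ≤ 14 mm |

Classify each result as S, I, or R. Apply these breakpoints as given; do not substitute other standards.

Nitrofurantoin: 18 mm is in 17–19 mm — Intermediate
Nafcillin (9 mm) ≤ 10 mm ⇒ resistant
Ceftriaxone 17 mm: in 15–17 mm → intermediate

I, R, I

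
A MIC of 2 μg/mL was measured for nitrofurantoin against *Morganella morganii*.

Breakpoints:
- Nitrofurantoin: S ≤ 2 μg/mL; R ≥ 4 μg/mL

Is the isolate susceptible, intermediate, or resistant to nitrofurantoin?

Nitrofurantoin: 2 μg/mL is ≤ 2 μg/mL ⇒ Susceptible

Susceptible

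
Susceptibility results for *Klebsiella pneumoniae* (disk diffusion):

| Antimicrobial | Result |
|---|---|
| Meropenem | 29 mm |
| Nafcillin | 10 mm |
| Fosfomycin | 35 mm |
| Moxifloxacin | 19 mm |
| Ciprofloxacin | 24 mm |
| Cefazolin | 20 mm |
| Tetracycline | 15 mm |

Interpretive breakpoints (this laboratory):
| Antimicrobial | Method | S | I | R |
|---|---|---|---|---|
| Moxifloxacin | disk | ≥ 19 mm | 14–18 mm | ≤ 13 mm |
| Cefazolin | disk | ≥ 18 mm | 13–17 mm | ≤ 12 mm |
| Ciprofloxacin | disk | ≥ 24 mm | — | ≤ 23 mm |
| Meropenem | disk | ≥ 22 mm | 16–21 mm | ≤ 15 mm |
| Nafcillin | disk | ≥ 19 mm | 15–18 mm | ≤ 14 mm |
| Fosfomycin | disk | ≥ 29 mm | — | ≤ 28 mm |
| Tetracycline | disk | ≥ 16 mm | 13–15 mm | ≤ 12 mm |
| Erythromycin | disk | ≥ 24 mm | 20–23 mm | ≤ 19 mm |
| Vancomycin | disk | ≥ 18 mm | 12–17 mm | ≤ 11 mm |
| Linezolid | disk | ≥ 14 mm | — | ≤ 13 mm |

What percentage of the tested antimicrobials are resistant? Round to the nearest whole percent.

Meropenem 29 mm: ≥ 22 mm ⇒ Susceptible
Nafcillin (10 mm) ≤ 14 mm → resistant
Fosfomycin (35 mm) ≥ 29 mm ⇒ S
Moxifloxacin 19 mm: ≥ 19 mm — susceptible
Ciprofloxacin 24 mm: ≥ 24 mm ⇒ Susceptible
Cefazolin (20 mm) ≥ 18 mm → Susceptible
Tetracycline: 15 mm is in 13–15 mm ⇒ Intermediate
Resistant: 1/7

14%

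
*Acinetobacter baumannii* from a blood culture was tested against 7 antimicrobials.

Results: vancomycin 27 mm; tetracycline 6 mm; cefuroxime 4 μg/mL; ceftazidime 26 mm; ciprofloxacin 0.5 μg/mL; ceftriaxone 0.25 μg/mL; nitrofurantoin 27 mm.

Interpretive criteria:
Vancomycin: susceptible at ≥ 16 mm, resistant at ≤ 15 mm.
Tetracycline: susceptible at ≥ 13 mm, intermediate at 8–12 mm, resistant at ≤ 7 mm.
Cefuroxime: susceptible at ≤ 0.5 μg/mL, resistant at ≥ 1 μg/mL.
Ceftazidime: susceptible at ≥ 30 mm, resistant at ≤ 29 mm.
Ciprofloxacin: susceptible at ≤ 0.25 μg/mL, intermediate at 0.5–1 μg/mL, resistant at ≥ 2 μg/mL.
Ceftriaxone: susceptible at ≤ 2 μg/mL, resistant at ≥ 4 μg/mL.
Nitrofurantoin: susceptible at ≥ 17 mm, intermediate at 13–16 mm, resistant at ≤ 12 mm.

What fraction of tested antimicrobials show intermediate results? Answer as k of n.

1 of 7

Vancomycin 27 mm: ≥ 16 mm ⇒ susceptible
Tetracycline 6 mm: ≤ 7 mm — resistant
Cefuroxime: 4 μg/mL is ≥ 1 μg/mL → Resistant
Ceftazidime: 26 mm is ≤ 29 mm ⇒ R
Ciprofloxacin (0.5 μg/mL) in 0.5–1 μg/mL — Intermediate
Ceftriaxone (0.25 μg/mL) ≤ 2 μg/mL → susceptible
Nitrofurantoin: 27 mm is ≥ 17 mm ⇒ Susceptible
Intermediate: 1/7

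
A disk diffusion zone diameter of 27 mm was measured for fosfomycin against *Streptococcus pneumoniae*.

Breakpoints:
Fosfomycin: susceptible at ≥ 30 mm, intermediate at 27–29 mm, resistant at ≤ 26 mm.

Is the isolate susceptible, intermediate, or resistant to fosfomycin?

Intermediate

Fosfomycin 27 mm: in 27–29 mm → Intermediate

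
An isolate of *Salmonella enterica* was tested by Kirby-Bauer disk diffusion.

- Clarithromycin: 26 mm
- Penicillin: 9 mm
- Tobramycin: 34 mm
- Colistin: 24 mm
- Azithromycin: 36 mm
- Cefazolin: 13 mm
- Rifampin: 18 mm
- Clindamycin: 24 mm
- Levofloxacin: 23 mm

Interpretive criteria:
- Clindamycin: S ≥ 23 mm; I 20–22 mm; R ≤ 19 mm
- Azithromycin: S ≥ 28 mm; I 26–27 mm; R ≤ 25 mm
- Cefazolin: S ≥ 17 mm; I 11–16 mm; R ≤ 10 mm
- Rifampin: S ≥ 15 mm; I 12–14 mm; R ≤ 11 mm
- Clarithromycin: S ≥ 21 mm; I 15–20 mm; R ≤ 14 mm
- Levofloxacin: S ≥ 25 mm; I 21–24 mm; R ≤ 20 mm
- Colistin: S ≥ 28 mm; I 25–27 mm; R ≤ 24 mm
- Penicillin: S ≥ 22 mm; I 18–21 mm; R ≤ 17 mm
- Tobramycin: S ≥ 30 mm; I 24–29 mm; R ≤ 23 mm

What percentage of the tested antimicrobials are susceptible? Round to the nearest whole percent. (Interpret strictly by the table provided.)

56%

Clarithromycin: 26 mm is ≥ 21 mm ⇒ Susceptible
Penicillin (9 mm) ≤ 17 mm → resistant
Tobramycin: 34 mm is ≥ 30 mm → S
Colistin 24 mm: ≤ 24 mm — Resistant
Azithromycin (36 mm) ≥ 28 mm — Susceptible
Cefazolin (13 mm) in 11–16 mm ⇒ I
Rifampin (18 mm) ≥ 15 mm — S
Clindamycin 24 mm: ≥ 23 mm → susceptible
Levofloxacin (23 mm) in 21–24 mm ⇒ intermediate
Susceptible: 5/9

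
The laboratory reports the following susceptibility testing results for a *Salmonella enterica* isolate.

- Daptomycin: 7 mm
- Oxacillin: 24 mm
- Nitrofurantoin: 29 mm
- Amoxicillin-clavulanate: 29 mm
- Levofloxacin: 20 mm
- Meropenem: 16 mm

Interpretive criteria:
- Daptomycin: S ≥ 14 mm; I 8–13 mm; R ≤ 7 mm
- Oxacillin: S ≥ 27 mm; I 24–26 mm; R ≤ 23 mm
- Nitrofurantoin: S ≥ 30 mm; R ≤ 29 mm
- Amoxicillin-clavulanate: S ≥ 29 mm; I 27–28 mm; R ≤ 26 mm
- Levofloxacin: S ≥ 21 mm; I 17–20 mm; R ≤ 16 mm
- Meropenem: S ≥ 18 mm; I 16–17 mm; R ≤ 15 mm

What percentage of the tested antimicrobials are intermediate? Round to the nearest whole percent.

50%

Daptomycin (7 mm) ≤ 7 mm ⇒ Resistant
Oxacillin: 24 mm is in 24–26 mm → Intermediate
Nitrofurantoin 29 mm: ≤ 29 mm → R
Amoxicillin-clavulanate 29 mm: ≥ 29 mm — S
Levofloxacin 20 mm: in 17–20 mm — Intermediate
Meropenem (16 mm) in 16–17 mm ⇒ intermediate
Intermediate: 3/6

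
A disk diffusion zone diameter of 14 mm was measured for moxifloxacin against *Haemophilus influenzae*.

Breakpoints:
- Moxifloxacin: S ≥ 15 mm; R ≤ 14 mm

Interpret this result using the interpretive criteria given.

Resistant

Moxifloxacin: 14 mm is ≤ 14 mm — R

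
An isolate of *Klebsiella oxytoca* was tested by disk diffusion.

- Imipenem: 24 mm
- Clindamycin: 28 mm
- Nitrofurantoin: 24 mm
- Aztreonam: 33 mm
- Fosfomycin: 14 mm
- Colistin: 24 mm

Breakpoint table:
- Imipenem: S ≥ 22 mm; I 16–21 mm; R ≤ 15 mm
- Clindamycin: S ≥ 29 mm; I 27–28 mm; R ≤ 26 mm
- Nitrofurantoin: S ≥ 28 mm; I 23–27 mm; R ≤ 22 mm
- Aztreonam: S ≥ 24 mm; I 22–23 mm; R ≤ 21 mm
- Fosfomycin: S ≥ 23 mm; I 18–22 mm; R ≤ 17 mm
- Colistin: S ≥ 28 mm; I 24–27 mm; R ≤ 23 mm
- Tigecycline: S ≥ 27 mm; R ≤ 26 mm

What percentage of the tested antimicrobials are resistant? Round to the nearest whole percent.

Imipenem 24 mm: ≥ 22 mm ⇒ Susceptible
Clindamycin: 28 mm is in 27–28 mm — Intermediate
Nitrofurantoin 24 mm: in 23–27 mm ⇒ intermediate
Aztreonam: 33 mm is ≥ 24 mm ⇒ S
Fosfomycin (14 mm) ≤ 17 mm → Resistant
Colistin: 24 mm is in 24–27 mm — I
Resistant: 1/6

17%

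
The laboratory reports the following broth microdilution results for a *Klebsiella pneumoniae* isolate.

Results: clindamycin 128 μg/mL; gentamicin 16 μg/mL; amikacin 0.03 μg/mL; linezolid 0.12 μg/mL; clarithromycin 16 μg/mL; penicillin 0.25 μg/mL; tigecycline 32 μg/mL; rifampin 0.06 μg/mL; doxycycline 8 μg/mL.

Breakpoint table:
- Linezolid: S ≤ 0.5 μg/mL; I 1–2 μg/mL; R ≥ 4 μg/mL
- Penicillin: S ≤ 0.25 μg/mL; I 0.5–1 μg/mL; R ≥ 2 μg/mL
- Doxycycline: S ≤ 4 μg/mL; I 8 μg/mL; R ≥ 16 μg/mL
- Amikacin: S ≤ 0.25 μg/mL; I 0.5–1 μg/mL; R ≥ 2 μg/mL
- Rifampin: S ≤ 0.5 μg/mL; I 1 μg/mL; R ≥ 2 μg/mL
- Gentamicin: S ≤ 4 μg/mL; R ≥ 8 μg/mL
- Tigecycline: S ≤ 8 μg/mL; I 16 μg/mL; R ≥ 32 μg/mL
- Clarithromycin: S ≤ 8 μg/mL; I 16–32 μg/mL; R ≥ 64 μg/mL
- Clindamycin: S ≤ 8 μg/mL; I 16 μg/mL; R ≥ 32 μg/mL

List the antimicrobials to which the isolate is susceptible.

Clindamycin: 128 μg/mL is ≥ 32 μg/mL → R
Gentamicin: 16 μg/mL is ≥ 8 μg/mL → R
Amikacin (0.03 μg/mL) ≤ 0.25 μg/mL → Susceptible
Linezolid 0.12 μg/mL: ≤ 0.5 μg/mL ⇒ susceptible
Clarithromycin (16 μg/mL) in 16–32 μg/mL → I
Penicillin: 0.25 μg/mL is ≤ 0.25 μg/mL ⇒ S
Tigecycline 32 μg/mL: ≥ 32 μg/mL → Resistant
Rifampin (0.06 μg/mL) ≤ 0.5 μg/mL ⇒ susceptible
Doxycycline 8 μg/mL: = 8 μg/mL ⇒ Intermediate

amikacin, linezolid, penicillin, rifampin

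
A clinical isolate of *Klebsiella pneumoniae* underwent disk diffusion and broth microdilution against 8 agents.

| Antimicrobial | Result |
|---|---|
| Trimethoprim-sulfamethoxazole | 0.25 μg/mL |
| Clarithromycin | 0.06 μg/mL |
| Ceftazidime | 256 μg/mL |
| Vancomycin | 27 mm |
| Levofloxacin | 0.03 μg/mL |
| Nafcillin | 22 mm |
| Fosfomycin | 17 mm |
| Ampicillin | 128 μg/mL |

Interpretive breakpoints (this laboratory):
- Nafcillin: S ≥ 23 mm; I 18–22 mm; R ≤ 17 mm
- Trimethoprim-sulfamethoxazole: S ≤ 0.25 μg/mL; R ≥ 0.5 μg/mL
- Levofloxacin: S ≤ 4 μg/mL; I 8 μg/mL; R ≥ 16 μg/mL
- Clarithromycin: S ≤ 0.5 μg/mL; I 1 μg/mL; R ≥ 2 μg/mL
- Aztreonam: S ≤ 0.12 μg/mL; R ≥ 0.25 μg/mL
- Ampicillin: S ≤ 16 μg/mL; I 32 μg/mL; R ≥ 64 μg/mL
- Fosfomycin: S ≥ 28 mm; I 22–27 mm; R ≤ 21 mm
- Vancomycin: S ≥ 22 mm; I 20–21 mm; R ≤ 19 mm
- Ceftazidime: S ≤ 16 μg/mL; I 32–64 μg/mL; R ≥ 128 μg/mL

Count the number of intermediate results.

Trimethoprim-sulfamethoxazole: 0.25 μg/mL is ≤ 0.25 μg/mL → Susceptible
Clarithromycin (0.06 μg/mL) ≤ 0.5 μg/mL ⇒ Susceptible
Ceftazidime 256 μg/mL: ≥ 128 μg/mL → resistant
Vancomycin 27 mm: ≥ 22 mm ⇒ Susceptible
Levofloxacin (0.03 μg/mL) ≤ 4 μg/mL → Susceptible
Nafcillin (22 mm) in 18–22 mm — Intermediate
Fosfomycin 17 mm: ≤ 21 mm → resistant
Ampicillin 128 μg/mL: ≥ 64 μg/mL — Resistant
Intermediate: 1

1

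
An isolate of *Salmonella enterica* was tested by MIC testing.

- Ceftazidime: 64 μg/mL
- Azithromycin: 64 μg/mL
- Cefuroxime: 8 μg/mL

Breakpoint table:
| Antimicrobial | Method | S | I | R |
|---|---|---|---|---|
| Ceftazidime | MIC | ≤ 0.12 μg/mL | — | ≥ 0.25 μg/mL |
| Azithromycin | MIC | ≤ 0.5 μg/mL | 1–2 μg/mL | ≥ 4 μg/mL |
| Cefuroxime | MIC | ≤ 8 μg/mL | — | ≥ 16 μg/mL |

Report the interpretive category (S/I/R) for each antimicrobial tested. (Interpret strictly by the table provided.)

R, R, S

Ceftazidime (64 μg/mL) ≥ 0.25 μg/mL → resistant
Azithromycin: 64 μg/mL is ≥ 4 μg/mL — Resistant
Cefuroxime (8 μg/mL) ≤ 8 μg/mL → Susceptible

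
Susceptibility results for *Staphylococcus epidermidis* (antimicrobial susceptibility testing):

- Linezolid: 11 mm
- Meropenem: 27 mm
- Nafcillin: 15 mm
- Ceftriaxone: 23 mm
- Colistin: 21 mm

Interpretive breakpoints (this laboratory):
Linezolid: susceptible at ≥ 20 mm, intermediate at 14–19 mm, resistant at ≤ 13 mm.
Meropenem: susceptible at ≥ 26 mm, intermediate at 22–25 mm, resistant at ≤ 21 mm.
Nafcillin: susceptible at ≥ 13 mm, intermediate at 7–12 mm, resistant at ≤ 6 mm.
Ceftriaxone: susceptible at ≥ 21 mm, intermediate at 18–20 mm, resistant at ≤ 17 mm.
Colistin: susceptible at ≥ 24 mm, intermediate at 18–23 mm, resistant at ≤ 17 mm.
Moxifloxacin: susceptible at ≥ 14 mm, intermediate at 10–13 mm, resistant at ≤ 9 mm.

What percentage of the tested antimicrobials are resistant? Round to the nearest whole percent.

Linezolid: 11 mm is ≤ 13 mm — Resistant
Meropenem (27 mm) ≥ 26 mm → S
Nafcillin 15 mm: ≥ 13 mm — S
Ceftriaxone (23 mm) ≥ 21 mm → Susceptible
Colistin 21 mm: in 18–23 mm — Intermediate
Resistant: 1/5

20%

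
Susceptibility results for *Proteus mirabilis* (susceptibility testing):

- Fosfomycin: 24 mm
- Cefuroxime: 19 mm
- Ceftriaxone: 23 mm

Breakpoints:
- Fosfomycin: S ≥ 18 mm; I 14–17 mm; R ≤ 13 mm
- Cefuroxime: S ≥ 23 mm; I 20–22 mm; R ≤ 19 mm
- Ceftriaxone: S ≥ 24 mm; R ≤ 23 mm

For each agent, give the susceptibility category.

S, R, R

Fosfomycin (24 mm) ≥ 18 mm → susceptible
Cefuroxime: 19 mm is ≤ 19 mm ⇒ Resistant
Ceftriaxone 23 mm: ≤ 23 mm → Resistant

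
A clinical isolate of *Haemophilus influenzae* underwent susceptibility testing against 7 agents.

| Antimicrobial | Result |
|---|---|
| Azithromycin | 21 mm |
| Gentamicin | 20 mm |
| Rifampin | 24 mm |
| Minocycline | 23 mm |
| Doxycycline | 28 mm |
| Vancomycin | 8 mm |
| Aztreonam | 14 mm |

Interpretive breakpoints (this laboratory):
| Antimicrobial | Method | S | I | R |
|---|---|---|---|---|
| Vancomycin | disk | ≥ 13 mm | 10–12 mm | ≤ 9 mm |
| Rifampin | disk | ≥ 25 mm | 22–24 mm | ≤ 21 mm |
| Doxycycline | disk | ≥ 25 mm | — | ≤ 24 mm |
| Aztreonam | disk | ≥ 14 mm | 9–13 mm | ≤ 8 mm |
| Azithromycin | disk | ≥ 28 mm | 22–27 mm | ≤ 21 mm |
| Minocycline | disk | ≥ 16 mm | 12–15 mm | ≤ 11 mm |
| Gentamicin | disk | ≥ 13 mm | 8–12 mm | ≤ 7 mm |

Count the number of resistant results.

Azithromycin (21 mm) ≤ 21 mm → Resistant
Gentamicin: 20 mm is ≥ 13 mm ⇒ S
Rifampin 24 mm: in 22–24 mm → intermediate
Minocycline: 23 mm is ≥ 16 mm — Susceptible
Doxycycline (28 mm) ≥ 25 mm — S
Vancomycin 8 mm: ≤ 9 mm ⇒ R
Aztreonam (14 mm) ≥ 14 mm ⇒ S
Resistant: 2

2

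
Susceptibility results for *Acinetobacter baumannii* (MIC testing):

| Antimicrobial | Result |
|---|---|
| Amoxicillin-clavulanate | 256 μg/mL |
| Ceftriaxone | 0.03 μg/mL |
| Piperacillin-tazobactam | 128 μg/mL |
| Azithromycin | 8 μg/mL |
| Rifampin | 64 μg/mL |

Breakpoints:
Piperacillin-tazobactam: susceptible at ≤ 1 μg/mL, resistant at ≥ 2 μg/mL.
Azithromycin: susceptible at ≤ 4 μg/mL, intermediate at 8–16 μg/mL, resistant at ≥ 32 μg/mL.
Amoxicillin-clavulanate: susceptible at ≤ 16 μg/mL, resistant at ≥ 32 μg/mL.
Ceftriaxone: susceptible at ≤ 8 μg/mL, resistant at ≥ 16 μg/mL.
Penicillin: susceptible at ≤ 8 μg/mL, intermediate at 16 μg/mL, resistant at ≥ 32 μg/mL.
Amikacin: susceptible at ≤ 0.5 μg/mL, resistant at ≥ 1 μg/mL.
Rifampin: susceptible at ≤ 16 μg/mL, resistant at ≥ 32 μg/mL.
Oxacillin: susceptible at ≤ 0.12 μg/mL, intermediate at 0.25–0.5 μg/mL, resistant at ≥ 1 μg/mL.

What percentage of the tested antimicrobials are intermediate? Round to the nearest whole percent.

Amoxicillin-clavulanate: 256 μg/mL is ≥ 32 μg/mL → resistant
Ceftriaxone: 0.03 μg/mL is ≤ 8 μg/mL — susceptible
Piperacillin-tazobactam 128 μg/mL: ≥ 2 μg/mL — Resistant
Azithromycin: 8 μg/mL is in 8–16 μg/mL — Intermediate
Rifampin 64 μg/mL: ≥ 32 μg/mL → resistant
Intermediate: 1/5

20%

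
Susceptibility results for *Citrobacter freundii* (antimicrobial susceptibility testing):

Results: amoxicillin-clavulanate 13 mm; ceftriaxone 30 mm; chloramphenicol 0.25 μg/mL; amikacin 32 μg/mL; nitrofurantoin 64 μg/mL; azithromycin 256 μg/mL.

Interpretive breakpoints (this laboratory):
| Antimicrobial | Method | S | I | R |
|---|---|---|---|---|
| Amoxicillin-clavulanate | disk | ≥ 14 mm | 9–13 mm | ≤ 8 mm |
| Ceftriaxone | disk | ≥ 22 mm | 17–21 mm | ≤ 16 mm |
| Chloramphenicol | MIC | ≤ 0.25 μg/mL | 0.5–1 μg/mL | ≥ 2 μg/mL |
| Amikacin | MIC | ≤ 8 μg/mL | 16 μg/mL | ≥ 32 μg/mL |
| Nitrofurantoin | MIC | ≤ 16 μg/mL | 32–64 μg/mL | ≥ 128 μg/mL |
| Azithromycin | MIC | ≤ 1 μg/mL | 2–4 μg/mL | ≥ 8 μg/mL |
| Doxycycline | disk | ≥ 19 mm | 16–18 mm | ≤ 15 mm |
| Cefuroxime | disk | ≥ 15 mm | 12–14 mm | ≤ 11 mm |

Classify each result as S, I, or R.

I, S, S, R, I, R

Amoxicillin-clavulanate (13 mm) in 9–13 mm → I
Ceftriaxone (30 mm) ≥ 22 mm — susceptible
Chloramphenicol: 0.25 μg/mL is ≤ 0.25 μg/mL — Susceptible
Amikacin (32 μg/mL) ≥ 32 μg/mL → resistant
Nitrofurantoin (64 μg/mL) in 32–64 μg/mL ⇒ intermediate
Azithromycin (256 μg/mL) ≥ 8 μg/mL — resistant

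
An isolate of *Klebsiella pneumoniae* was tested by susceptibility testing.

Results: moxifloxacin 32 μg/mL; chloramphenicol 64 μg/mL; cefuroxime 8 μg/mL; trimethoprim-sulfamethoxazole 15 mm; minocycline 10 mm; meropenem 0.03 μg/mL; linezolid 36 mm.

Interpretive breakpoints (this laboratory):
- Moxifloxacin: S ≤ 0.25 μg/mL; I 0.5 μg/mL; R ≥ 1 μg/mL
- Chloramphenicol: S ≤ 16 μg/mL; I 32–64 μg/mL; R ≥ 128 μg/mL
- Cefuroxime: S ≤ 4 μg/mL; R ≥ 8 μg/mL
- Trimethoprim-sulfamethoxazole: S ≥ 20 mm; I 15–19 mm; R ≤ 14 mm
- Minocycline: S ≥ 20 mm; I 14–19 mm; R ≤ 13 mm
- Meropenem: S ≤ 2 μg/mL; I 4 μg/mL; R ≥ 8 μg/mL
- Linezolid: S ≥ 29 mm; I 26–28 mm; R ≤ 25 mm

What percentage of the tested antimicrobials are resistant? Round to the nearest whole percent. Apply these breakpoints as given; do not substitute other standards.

Moxifloxacin 32 μg/mL: ≥ 1 μg/mL — Resistant
Chloramphenicol: 64 μg/mL is in 32–64 μg/mL — I
Cefuroxime (8 μg/mL) ≥ 8 μg/mL → Resistant
Trimethoprim-sulfamethoxazole: 15 mm is in 15–19 mm — Intermediate
Minocycline: 10 mm is ≤ 13 mm ⇒ R
Meropenem: 0.03 μg/mL is ≤ 2 μg/mL ⇒ susceptible
Linezolid (36 mm) ≥ 29 mm → Susceptible
Resistant: 3/7

43%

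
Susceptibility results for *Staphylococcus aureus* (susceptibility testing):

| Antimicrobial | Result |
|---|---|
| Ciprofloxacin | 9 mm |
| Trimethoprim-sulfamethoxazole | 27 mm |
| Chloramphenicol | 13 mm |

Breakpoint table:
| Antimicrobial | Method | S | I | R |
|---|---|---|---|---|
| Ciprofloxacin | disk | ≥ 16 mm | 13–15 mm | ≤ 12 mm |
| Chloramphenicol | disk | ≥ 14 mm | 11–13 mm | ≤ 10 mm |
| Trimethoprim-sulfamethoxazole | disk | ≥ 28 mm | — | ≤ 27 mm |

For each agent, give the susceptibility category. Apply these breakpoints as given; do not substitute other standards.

R, R, I

Ciprofloxacin 9 mm: ≤ 12 mm ⇒ R
Trimethoprim-sulfamethoxazole (27 mm) ≤ 27 mm — R
Chloramphenicol 13 mm: in 11–13 mm — I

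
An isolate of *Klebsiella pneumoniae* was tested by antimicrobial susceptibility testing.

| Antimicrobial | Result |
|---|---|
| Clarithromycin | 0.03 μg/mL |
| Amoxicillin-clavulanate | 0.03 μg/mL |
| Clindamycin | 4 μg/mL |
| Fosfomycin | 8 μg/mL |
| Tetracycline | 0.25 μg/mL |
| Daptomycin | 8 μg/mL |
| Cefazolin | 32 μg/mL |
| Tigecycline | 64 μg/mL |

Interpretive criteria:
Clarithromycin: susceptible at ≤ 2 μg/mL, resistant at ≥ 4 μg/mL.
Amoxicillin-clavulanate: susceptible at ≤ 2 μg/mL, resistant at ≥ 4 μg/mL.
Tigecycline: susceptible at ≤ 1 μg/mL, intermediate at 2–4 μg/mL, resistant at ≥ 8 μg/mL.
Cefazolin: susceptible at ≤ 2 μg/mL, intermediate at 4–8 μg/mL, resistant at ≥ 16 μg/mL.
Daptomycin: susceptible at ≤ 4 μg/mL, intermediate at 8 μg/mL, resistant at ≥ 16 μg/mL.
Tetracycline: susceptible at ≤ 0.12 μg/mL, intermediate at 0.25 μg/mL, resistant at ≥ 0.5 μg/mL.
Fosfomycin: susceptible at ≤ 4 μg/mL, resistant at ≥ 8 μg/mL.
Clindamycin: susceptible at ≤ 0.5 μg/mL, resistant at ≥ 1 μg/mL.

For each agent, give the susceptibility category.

S, S, R, R, I, I, R, R

Clarithromycin (0.03 μg/mL) ≤ 2 μg/mL — Susceptible
Amoxicillin-clavulanate (0.03 μg/mL) ≤ 2 μg/mL ⇒ susceptible
Clindamycin: 4 μg/mL is ≥ 1 μg/mL ⇒ R
Fosfomycin 8 μg/mL: ≥ 8 μg/mL ⇒ R
Tetracycline 0.25 μg/mL: = 0.25 μg/mL ⇒ intermediate
Daptomycin 8 μg/mL: = 8 μg/mL → Intermediate
Cefazolin 32 μg/mL: ≥ 16 μg/mL → R
Tigecycline (64 μg/mL) ≥ 8 μg/mL ⇒ R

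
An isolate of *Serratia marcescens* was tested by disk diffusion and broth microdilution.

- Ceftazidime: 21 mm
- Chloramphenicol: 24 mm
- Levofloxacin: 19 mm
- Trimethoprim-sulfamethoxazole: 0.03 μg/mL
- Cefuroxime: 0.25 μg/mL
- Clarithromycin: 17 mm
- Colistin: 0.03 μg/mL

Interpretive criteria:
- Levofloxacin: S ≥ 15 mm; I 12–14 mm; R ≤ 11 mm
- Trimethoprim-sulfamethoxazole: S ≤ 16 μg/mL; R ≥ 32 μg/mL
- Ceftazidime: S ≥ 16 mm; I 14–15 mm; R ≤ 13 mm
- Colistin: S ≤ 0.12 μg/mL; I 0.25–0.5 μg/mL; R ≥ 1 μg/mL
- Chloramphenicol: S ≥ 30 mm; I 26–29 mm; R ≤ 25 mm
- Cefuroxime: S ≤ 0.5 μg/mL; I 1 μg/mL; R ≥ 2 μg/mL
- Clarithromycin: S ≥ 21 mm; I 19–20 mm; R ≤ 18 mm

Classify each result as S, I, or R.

S, R, S, S, S, R, S

Ceftazidime (21 mm) ≥ 16 mm ⇒ S
Chloramphenicol (24 mm) ≤ 25 mm → resistant
Levofloxacin (19 mm) ≥ 15 mm → susceptible
Trimethoprim-sulfamethoxazole: 0.03 μg/mL is ≤ 16 μg/mL → susceptible
Cefuroxime 0.25 μg/mL: ≤ 0.5 μg/mL — Susceptible
Clarithromycin 17 mm: ≤ 18 mm — R
Colistin (0.03 μg/mL) ≤ 0.12 μg/mL ⇒ susceptible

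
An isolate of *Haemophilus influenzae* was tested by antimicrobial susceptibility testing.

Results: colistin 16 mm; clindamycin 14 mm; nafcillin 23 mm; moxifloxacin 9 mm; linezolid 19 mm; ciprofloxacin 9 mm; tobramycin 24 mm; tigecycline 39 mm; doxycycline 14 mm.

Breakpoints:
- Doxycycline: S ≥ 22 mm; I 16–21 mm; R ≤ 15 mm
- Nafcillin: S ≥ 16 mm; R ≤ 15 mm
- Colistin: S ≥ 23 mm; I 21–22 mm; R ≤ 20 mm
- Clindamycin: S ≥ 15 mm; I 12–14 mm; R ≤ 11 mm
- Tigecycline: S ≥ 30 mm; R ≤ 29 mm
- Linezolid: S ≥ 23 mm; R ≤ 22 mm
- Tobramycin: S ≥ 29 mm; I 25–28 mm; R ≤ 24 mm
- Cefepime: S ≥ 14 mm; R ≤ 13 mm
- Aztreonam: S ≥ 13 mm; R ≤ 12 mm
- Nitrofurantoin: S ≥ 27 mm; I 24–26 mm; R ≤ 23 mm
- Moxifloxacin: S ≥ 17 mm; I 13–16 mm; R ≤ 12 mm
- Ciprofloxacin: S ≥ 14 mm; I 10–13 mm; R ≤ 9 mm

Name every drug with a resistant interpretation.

colistin, moxifloxacin, linezolid, ciprofloxacin, tobramycin, doxycycline

Colistin: 16 mm is ≤ 20 mm — Resistant
Clindamycin (14 mm) in 12–14 mm → Intermediate
Nafcillin: 23 mm is ≥ 16 mm → susceptible
Moxifloxacin (9 mm) ≤ 12 mm ⇒ R
Linezolid 19 mm: ≤ 22 mm ⇒ resistant
Ciprofloxacin: 9 mm is ≤ 9 mm — R
Tobramycin 24 mm: ≤ 24 mm — R
Tigecycline: 39 mm is ≥ 30 mm — S
Doxycycline 14 mm: ≤ 15 mm → Resistant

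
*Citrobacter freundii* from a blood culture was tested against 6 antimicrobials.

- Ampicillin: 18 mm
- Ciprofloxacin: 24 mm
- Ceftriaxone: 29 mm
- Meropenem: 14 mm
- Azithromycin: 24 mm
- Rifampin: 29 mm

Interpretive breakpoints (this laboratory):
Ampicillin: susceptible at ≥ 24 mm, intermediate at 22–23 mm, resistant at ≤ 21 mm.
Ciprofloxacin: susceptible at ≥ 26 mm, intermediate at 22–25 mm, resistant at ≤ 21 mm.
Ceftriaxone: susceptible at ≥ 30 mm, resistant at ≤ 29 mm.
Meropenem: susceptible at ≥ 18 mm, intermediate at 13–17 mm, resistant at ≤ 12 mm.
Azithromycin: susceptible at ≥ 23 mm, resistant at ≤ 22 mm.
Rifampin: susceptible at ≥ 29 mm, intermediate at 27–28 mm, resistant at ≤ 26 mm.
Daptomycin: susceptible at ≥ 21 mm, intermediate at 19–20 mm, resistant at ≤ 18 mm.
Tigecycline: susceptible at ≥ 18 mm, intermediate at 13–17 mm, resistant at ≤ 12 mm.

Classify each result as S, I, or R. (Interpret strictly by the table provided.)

R, I, R, I, S, S

Ampicillin: 18 mm is ≤ 21 mm — R
Ciprofloxacin (24 mm) in 22–25 mm — Intermediate
Ceftriaxone (29 mm) ≤ 29 mm — Resistant
Meropenem (14 mm) in 13–17 mm ⇒ Intermediate
Azithromycin 24 mm: ≥ 23 mm — S
Rifampin (29 mm) ≥ 29 mm ⇒ S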